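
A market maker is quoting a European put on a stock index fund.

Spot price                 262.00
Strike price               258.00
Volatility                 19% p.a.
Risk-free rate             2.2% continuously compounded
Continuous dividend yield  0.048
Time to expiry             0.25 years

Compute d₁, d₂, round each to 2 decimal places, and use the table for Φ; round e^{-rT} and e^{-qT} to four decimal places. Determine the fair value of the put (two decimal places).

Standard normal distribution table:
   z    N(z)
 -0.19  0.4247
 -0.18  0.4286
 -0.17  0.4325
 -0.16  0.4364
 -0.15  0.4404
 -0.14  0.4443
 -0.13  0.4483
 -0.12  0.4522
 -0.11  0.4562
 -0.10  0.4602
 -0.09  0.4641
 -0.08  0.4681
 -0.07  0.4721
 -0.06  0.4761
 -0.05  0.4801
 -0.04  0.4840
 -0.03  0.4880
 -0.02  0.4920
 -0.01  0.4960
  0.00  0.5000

T = 0.25;  σ√T = 0.0950
d₁ = [ln(262/258) + (0.022 − 0.048 + ½·0.19²)·0.25] / (σ√T) = (0.0154 − 0.0020) / 0.0950 = 0.1410 ≈ 0.14
d₂ = 0.1410 − 0.0950 = 0.0460 ≈ 0.05
e^(−qT) = e^(−0.048·0.25) = 0.9881;  e^(−rT) = e^(−0.022·0.25) = 0.9945
N(−d₂) = N(-0.05) = 0.4801;  N(−d₁) = N(-0.14) = 0.4443
P = 258·0.9945·0.4801 − 262·0.9881·0.4443 = 123.1845 − 115.0214 = 8.1632

8.16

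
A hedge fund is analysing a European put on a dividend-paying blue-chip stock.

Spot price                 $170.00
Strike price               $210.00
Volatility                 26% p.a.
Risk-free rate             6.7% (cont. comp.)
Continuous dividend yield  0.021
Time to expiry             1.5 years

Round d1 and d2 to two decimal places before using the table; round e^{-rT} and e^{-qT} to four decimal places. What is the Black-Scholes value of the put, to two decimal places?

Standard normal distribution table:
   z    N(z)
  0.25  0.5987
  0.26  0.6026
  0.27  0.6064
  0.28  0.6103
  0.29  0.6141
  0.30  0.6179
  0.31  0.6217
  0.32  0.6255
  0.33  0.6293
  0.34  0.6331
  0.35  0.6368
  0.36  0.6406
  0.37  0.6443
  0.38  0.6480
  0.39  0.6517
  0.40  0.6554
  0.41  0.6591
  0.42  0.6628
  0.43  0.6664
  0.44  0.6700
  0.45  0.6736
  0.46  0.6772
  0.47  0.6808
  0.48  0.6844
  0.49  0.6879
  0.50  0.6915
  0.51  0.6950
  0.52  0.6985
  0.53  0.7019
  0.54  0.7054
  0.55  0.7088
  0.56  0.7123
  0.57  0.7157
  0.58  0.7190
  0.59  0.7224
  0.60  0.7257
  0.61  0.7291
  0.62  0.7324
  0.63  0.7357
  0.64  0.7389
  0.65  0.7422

T = 1.5;  σ√T = 0.3184
d₁ = [ln(170/210) + (0.067 − 0.021 + 0.26²/2)·1.5] / 0.3184 = [-0.2113 + 0.1197] / 0.3184 = -0.2877 ≈ -0.29
d₂ = d₁ − σ√T = -0.2877 − 0.3184 = -0.6061 ≈ -0.61
e^(−qT) = e^(−0.021·1.5) = 0.9690;  e^(−rT) = e^(−0.067·1.5) = 0.9044
P = 210·0.9044·N(0.61) − 170·0.9690·N(0.29) = 210·0.9044·0.7291 − 170·0.9690·0.6141 = 138.4736 − 101.1607 = 37.3129

$37.31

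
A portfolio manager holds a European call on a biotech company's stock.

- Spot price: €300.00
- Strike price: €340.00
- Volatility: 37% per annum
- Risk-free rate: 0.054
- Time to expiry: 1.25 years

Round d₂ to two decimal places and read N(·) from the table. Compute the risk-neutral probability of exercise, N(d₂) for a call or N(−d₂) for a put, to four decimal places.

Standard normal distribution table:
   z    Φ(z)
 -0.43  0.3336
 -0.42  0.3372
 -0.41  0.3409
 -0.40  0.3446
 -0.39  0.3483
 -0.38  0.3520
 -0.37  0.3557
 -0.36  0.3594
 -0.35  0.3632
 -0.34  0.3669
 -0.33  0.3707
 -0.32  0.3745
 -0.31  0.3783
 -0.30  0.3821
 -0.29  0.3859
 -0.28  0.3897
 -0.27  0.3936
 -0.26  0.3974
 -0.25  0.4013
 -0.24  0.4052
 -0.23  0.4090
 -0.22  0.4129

σ√T = 0.37·√1.25 = 0.4137
ln(S/K) + (r + σ²/2)T = ln(300/340) + (0.054 + 0.37²/2)·1.25 = -0.1252 + 0.1531 = 0.0279
d₁ = 0.0279 / 0.4137 = 0.0674 ⇒ 0.07
d₂ = d₁ − σ√T = 0.0674 − 0.4137 = -0.3462 ⇒ -0.35
Pr(exercise) under Q = N(d₂) = 0.3632

0.3632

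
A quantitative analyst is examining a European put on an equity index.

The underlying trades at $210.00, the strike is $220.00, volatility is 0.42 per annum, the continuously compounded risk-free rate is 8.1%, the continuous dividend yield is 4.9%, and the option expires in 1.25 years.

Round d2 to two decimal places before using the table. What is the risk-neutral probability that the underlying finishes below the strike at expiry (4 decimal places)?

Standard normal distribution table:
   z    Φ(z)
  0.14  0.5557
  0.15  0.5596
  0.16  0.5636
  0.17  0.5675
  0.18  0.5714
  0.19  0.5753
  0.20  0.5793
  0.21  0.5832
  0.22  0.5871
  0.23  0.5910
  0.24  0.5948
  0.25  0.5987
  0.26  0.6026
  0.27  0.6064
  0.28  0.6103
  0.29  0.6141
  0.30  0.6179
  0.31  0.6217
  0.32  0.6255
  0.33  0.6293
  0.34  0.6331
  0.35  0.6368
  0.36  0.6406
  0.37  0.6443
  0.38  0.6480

T = 1.25;  σ√T = 0.4696
ln(S/K) + (r − q + σ²/2)T = ln(210/220) + (0.081 − 0.049 + 0.42²/2)·1.25 = -0.0465 + 0.1502 = 0.1037
d₁ = 0.1037 / 0.4696 = 0.2209 → 0.22
d₂ = d₁ − σ√T = 0.2209 − 0.4696 = -0.2487 → -0.25
Pr(exercise) under Q = N(−d₂) = N(0.25) = 0.5987

0.5987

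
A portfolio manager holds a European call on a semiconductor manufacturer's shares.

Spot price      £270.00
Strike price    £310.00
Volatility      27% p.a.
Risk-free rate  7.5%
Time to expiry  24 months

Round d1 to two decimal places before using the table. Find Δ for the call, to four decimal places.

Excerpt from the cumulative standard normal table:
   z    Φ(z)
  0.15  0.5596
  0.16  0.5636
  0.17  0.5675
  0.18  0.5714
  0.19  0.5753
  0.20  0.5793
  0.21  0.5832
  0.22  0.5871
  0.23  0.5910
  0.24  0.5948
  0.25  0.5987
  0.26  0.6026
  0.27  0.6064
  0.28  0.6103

σ√T = 0.27 × 1.4142 = 0.3818
d₁ = [ln(270/310) + (0.075 + 0.27²/2)·2] / 0.3818 = [-0.1382 + 0.2229] / 0.3818 = 0.2220 ≈ 0.22
N(d₁) = N(0.22) = 0.5871
Δ_call = N(d₁) = 0.5871

0.5871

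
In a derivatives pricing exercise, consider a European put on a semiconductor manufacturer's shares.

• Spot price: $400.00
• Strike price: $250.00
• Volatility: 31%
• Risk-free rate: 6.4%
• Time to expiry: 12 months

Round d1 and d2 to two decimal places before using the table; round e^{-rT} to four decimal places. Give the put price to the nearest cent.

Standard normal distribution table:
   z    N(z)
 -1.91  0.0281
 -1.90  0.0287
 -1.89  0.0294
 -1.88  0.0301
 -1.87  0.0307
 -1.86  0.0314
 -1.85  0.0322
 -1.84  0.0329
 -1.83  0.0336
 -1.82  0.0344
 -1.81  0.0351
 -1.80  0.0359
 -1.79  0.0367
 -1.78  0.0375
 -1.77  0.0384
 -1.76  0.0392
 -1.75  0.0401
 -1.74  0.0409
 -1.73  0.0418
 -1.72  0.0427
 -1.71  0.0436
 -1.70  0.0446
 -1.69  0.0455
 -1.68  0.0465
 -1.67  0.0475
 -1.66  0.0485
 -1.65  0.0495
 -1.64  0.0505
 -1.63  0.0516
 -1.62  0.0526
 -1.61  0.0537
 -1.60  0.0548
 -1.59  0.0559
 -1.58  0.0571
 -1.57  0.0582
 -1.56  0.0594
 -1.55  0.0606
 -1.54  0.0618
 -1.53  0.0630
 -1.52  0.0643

$1.61

σ√T = 0.31·√1 = 0.3100
ln(S/K) + (r + σ²/2)T = ln(400/250) + (0.064 + 0.31²/2)·1 = 0.4700 + 0.1121 = 0.5821
d₁ = 0.5821 / 0.3100 = 1.8776 ≈ 1.88
d₂ = d₁ − σ√T = 1.8776 − 0.3100 = 1.5676 ≈ 1.57
exp(−rT) = exp(−0.064·1) = 0.9380
P = 250·0.9380·N(-1.57) − 400·N(-1.88) = 250·0.9380·0.0582 − 400·0.0301 = 13.6479 − 12.0400 = 1.6079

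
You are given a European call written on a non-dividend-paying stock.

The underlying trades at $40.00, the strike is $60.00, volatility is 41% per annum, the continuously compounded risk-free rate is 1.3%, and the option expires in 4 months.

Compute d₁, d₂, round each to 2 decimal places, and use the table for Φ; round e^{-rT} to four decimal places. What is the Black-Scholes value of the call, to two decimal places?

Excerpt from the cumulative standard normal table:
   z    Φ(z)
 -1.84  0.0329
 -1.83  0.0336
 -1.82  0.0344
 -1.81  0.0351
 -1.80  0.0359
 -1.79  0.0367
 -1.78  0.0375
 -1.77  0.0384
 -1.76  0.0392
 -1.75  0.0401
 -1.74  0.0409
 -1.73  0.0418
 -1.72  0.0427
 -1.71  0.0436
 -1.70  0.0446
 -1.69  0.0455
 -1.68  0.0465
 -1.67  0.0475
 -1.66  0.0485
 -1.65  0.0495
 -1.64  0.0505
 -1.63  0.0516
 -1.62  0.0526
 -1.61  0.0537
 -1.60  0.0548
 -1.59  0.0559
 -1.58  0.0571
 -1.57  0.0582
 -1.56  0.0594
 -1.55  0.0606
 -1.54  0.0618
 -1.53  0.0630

$0.19

σ√T = 0.41 × 0.5774 = 0.2367
d₁ = [ln(40/60) + (0.013 + ½·0.41²)·0.3333] / (σ√T) = (-0.4055 + 0.0323) / 0.2367 = -1.5762 → -1.58
d₂ = -1.5762 − 0.2367 = -1.8129 → -1.81
e^(−rT) = e^(−0.013·0.3333) = 0.9957
C = 40·N(-1.58) − 60·0.9957·N(-1.81) = 40·0.0571 − 60·0.9957·0.0351 = 2.2840 − 2.0969 = 0.1871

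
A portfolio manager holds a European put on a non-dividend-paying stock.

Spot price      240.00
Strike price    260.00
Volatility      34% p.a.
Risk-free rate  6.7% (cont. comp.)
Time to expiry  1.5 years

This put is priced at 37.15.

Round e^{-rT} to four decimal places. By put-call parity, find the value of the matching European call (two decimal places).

42.01

e^(−rT) = e^(−0.067·1.5) = 0.9044
Put-call parity: C − P = S − K·e^(−rT) = 240 − 260·0.9044 = 240 − 235.1440 = 4.8560
C = P + (C − P) = 37.15 + (4.8560) = 42.0060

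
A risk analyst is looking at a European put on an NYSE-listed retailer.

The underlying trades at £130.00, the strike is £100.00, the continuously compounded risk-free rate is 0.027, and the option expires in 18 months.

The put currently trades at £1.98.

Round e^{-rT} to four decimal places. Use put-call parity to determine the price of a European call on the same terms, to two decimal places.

£35.95

e^(−rT) = e^(−0.027·1.5) = 0.9603
Put-call parity: C − P = S − K·e^(−rT) = 130 − 100·0.9603 = 130 − 96.0300 = 33.9700
C = P + (C − P) = 1.98 + (33.9700) = 35.9500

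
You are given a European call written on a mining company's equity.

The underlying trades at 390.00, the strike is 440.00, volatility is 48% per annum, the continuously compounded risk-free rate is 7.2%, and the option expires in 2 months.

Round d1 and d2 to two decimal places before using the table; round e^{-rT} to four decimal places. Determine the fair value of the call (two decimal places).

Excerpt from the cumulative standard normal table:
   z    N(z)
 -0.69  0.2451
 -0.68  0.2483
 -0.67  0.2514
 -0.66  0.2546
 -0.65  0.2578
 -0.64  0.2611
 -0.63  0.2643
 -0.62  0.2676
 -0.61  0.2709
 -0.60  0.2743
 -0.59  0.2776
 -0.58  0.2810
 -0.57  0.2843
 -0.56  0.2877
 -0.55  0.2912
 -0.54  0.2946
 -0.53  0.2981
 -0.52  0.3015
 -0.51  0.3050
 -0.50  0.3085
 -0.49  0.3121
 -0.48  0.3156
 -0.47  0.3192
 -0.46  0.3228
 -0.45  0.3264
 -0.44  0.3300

13.81

σ√T = 0.48 × 0.4082 = 0.1960
ln(S/K) + (r + σ²/2)T = ln(390/440) + (0.072 + 0.48²/2)·0.1667 = -0.1206 + 0.0312 = -0.0894
d₁ = -0.0894 / 0.1960 = -0.4564 which rounds to -0.46
d₂ = d₁ − σ√T = -0.4564 − 0.1960 = -0.6523 which rounds to -0.65
exp(−rT) = exp(−0.072·0.1667) = 0.9881
N(d₁) = N(-0.46) = 0.3228;  N(d₂) = N(-0.65) = 0.2578
C = 390·0.3228 − 440·0.9881·0.2578 = 125.8920 − 112.0822 = 13.8098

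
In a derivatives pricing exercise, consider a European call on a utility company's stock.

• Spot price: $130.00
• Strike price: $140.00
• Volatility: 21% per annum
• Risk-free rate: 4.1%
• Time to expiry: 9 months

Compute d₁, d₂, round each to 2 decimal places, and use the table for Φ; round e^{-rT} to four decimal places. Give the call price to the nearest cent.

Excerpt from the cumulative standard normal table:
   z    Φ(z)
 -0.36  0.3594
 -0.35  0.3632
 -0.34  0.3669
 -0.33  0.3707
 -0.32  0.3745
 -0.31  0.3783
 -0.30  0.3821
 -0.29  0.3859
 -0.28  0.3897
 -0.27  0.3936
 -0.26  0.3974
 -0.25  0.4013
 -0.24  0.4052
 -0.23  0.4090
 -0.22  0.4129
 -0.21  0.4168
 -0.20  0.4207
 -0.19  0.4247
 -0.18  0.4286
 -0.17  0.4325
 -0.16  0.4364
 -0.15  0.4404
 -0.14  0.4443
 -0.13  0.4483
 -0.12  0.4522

σ√T = 0.21·√0.75 = 0.1819
d₁ = [ln(130/140) + (0.041 + ½·0.21²)·0.75] / (σ√T) = (-0.0741 + 0.0473) / 0.1819 = -0.1475 ≈ -0.15
d₂ = -0.1475 − 0.1819 = -0.3293 ≈ -0.33
exp(−rT) = exp(−0.041·0.75) = 0.9697
N(d₁) = N(-0.15) = 0.4404;  N(d₂) = N(-0.33) = 0.3707
C = 130·0.4404 − 140·0.9697·0.3707 = 57.2520 − 50.3255 = 6.9265

$6.93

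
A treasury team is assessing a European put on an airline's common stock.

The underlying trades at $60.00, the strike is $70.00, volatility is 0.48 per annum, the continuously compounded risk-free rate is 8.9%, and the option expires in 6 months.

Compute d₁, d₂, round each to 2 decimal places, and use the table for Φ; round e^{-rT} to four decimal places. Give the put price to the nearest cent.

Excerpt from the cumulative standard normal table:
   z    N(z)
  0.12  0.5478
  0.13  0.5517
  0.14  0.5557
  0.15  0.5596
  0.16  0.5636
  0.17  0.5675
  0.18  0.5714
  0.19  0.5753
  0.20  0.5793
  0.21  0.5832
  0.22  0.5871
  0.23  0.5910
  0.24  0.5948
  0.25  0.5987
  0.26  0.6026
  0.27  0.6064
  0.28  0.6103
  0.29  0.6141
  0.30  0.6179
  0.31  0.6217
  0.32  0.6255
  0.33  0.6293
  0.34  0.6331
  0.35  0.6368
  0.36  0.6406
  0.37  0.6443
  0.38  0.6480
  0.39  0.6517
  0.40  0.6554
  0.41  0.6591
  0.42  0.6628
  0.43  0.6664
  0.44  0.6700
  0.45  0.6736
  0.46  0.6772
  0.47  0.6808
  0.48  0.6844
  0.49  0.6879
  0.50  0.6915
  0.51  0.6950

$12.48

σ√T = 0.48·√0.5 = 0.3394
d₁ = [ln(60/70) + (0.089 + 0.48²/2)·0.5] / 0.3394 = [-0.1542 + 0.1021] / 0.3394 = -0.1534 ⇒ -0.15
d₂ = d₁ − σ√T = -0.1534 − 0.3394 = -0.4928 ⇒ -0.49
exp(−rT) = exp(−0.089·0.5) = 0.9565
N(−d₂) = N(0.49) = 0.6879;  N(−d₁) = N(0.15) = 0.5596
P = 70·0.9565·0.6879 − 60·0.5596 = 46.0583 − 33.5760 = 12.4823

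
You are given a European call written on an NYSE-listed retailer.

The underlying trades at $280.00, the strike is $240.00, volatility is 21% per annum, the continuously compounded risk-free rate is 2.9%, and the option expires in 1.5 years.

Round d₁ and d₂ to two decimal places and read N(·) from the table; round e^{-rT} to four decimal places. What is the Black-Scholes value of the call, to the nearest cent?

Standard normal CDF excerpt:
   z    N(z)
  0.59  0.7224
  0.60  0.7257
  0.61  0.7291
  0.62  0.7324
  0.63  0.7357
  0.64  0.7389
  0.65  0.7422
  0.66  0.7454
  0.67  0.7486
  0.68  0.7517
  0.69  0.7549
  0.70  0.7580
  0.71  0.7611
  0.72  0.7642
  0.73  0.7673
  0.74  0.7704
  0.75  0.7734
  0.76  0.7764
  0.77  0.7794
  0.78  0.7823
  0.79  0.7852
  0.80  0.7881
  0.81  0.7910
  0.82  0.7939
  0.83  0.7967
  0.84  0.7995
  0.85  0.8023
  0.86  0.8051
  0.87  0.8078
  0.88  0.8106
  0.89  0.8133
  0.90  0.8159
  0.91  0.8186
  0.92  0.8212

T = 1.5;  σ√T = 0.2572
ln(S/K) + (r + σ²/2)T = ln(280/240) + (0.029 + 0.21²/2)·1.5 = 0.1542 + 0.0766 = 0.2307
d₁ = 0.2307 / 0.2572 = 0.8971 → 0.90
d₂ = d₁ − σ√T = 0.8971 − 0.2572 = 0.6399 → 0.64
e^(−rT) = e^(−0.029·1.5) = 0.9574
N(d₁) = N(0.90) = 0.8159;  N(d₂) = N(0.64) = 0.7389
C = 280·0.8159 − 240·0.9574·0.7389 = 228.4520 − 169.7815 = 58.6705

$58.67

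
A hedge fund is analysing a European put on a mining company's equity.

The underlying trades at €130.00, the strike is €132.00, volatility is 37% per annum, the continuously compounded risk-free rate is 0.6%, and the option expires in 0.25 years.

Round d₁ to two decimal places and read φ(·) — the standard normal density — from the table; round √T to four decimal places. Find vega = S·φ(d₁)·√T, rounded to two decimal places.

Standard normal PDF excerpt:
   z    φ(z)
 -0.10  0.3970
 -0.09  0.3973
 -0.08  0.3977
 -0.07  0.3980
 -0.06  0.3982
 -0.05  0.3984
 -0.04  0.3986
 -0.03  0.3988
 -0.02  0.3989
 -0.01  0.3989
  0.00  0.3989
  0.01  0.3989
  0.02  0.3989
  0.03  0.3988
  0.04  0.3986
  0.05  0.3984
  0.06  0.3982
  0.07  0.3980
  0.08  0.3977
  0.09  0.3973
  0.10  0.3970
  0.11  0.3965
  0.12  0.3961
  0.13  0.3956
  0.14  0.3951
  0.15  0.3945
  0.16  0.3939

σ√T = 0.37·√0.25 = 0.1850
d₁ = [ln(130/132) + (0.006 + 0.37²/2)·0.25] / 0.1850 = [-0.0153 + 0.0186] / 0.1850 = 0.0181 ⇒ 0.02
√T = √0.25 = 0.5000
φ(d₁) = φ(0.02) = 0.3989
vega = S·φ(d₁)·√T = 130·0.3989·0.5000 = 25.9285

25.93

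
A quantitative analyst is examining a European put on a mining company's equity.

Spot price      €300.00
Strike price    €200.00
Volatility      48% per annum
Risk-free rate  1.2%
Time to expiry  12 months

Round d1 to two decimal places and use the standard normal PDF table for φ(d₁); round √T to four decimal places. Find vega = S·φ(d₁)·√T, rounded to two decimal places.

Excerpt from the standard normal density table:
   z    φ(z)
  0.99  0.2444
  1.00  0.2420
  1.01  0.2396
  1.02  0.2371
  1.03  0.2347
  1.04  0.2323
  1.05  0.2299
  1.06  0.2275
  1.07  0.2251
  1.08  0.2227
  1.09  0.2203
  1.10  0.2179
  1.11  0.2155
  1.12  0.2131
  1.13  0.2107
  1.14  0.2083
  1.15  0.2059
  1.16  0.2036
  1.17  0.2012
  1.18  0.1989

σ√T = 0.48 × 1.0000 = 0.4800
d₁ = [ln(300/200) + (0.012 + 0.48²/2)·1] / 0.4800 = [0.4055 + 0.1272] / 0.4800 = 1.1097 ≈ 1.11
√T = √1 = 1.0000
φ(d₁) = φ(1.11) = 0.2155
vega = S·φ(d₁)·√T = 300·0.2155·1.0000 = 64.6500

64.65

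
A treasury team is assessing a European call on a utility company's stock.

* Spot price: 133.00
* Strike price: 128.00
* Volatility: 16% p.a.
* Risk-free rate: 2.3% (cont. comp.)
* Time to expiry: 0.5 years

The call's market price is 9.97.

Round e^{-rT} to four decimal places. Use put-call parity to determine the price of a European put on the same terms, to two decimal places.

3.51

e^(−rT) = e^(−0.023·0.5) = 0.9886
Put-call parity: C − P = S − K·e^(−rT) = 133 − 128·0.9886 = 133 − 126.5408 = 6.4592
P = C − (C − P) = 9.97 − (6.4592) = 3.5108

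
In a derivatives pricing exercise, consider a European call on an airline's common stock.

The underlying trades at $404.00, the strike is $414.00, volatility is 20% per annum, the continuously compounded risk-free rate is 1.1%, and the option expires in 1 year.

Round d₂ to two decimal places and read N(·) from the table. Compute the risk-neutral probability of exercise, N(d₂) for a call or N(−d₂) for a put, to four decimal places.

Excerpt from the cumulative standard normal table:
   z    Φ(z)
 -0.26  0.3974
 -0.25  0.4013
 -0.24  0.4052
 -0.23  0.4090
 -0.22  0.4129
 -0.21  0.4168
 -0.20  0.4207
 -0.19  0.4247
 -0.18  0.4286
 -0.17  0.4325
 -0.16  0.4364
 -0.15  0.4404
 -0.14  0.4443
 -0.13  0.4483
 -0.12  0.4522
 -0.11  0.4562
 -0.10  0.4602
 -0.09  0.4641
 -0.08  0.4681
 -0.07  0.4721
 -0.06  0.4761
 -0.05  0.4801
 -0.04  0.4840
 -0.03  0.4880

0.4325

σ√T = 0.2·√1 = 0.2000
ln(S/K) + (r + σ²/2)T = ln(404/414) + (0.011 + 0.2²/2)·1 = -0.0245 + 0.0310 = 0.0065
d₁ = 0.0065 / 0.2000 = 0.0327 ≈ 0.03
d₂ = d₁ − σ√T = 0.0327 − 0.2000 = -0.1673 ≈ -0.17
Risk-neutral Pr[S_T > K] = N(d₂) = N(-0.17) = 0.4325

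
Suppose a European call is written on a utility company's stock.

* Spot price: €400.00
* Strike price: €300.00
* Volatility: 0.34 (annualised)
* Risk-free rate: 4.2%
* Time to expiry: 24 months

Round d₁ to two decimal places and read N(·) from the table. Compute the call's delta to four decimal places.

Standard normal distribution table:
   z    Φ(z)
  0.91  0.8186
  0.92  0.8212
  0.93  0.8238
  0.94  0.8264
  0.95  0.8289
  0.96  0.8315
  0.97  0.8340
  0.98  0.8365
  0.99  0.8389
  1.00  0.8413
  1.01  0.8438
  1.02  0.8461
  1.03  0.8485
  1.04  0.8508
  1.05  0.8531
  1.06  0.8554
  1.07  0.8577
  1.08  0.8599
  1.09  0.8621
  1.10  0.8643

σ√T = 0.34 × 1.4142 = 0.4808
d₁ = [ln(400/300) + (0.042 + 0.34²/2)·2] / 0.4808 = [0.2877 + 0.1996] / 0.4808 = 1.0134 ⇒ 1.01
N(d₁) = N(1.01) = 0.8438
Δ_call = N(d₁) = 0.8438

0.8438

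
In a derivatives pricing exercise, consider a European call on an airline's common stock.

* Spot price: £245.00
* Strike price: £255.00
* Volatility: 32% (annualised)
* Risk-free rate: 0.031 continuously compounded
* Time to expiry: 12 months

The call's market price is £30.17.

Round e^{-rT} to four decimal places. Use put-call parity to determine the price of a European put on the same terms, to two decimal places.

exp(−rT) = exp(−0.031·1) = 0.9695
Put-call parity: C − P = S − K·e^(−rT) = 245 − 255·0.9695 = 245 − 247.2225 = -2.2225
P = C − (C − P) = 30.17 − (-2.2225) = 32.3925

£32.39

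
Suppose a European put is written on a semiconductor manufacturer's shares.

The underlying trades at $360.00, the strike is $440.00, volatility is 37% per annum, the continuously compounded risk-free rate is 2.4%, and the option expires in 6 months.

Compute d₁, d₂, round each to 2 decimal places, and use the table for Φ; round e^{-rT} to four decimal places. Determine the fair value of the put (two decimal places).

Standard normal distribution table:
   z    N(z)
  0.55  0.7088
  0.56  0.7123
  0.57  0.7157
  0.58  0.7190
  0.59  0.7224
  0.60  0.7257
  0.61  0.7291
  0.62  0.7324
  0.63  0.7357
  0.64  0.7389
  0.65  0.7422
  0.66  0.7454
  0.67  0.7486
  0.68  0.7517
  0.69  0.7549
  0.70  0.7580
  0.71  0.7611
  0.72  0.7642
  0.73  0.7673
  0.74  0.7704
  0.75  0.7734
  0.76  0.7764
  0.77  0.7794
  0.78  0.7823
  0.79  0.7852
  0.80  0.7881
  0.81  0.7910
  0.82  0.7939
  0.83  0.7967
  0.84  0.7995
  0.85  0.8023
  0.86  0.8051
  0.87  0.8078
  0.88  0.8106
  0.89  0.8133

σ√T = 0.37 × 0.7071 = 0.2616
d₁ = [ln(360/440) + (0.024 + 0.37²/2)·0.5] / 0.2616 = [-0.2007 + 0.0462] / 0.2616 = -0.5903 ≈ -0.59
d₂ = d₁ − σ√T = -0.5903 − 0.2616 = -0.8520 ≈ -0.85
exp(−rT) = exp(−0.024·0.5) = 0.9881
N(−d₂) = N(0.85) = 0.8023;  N(−d₁) = N(0.59) = 0.7224
P = 440·0.9881·0.8023 − 360·0.7224 = 348.8112 − 260.0640 = 88.7472

$88.75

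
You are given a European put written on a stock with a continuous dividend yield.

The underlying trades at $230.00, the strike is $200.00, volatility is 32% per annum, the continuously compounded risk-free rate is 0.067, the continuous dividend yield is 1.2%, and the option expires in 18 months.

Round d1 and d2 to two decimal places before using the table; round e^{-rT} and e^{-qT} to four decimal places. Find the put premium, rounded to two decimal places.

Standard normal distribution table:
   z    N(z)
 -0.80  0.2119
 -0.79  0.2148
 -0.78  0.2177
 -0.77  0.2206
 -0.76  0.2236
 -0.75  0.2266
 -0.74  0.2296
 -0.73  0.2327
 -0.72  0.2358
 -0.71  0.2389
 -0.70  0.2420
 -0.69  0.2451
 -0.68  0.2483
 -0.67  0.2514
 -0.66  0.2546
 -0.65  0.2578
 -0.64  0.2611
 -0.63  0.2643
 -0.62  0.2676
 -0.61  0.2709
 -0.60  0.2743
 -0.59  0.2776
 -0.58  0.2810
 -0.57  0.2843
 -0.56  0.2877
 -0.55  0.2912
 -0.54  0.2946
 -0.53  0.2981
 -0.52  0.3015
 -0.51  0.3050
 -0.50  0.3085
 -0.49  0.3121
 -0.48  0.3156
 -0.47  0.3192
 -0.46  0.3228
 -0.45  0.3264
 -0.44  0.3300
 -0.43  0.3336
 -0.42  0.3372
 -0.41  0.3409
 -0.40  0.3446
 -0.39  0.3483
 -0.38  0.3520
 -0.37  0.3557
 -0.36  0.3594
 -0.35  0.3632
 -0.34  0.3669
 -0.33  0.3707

σ√T = 0.32 × 1.2247 = 0.3919
d₁ = [ln(230/200) + (0.067 − 0.012 + 0.32²/2)·1.5] / 0.3919 = [0.1398 + 0.1593] / 0.3919 = 0.7631 ⇒ 0.76
d₂ = d₁ − σ√T = 0.7631 − 0.3919 = 0.3712 ⇒ 0.37
exp(−qT) = exp(−0.012·1.5) = 0.9822;  exp(−rT) = exp(−0.067·1.5) = 0.9044
N(−d₂) = N(-0.37) = 0.3557;  N(−d₁) = N(-0.76) = 0.2236
P = 200·0.9044·0.3557 − 230·0.9822·0.2236 = 64.3390 − 50.5126 = 13.8264

$13.83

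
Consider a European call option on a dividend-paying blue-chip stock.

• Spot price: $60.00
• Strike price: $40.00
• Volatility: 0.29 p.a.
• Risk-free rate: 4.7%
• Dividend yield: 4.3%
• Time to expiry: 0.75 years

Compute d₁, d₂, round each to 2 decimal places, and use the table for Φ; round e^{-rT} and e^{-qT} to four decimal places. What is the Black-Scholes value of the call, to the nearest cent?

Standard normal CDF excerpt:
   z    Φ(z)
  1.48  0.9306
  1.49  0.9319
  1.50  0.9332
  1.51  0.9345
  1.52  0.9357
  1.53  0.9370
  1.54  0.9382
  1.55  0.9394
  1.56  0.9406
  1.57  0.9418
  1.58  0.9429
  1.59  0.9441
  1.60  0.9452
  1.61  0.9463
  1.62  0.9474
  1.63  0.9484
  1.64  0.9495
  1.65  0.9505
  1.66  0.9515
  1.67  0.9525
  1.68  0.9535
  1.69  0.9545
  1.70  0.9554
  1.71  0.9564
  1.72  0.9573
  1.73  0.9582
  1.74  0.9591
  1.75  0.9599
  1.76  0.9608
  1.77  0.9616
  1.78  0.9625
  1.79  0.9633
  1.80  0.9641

$19.73

T = 0.75;  σ√T = 0.2511
d₁ = [ln(60/40) + (0.047 − 0.043 + 0.29²/2)·0.75] / 0.2511 = [0.4055 + 0.0345] / 0.2511 = 1.7520 ⇒ 1.75
d₂ = d₁ − σ√T = 1.7520 − 0.2511 = 1.5008 ⇒ 1.50
exp(−qT) = exp(−0.043·0.75) = 0.9683;  exp(−rT) = exp(−0.047·0.75) = 0.9654
N(d₁) = N(1.75) = 0.9599;  N(d₂) = N(1.50) = 0.9332
C = 60·0.9683·0.9599 − 40·0.9654·0.9332 = 55.7683 − 36.0365 = 19.7318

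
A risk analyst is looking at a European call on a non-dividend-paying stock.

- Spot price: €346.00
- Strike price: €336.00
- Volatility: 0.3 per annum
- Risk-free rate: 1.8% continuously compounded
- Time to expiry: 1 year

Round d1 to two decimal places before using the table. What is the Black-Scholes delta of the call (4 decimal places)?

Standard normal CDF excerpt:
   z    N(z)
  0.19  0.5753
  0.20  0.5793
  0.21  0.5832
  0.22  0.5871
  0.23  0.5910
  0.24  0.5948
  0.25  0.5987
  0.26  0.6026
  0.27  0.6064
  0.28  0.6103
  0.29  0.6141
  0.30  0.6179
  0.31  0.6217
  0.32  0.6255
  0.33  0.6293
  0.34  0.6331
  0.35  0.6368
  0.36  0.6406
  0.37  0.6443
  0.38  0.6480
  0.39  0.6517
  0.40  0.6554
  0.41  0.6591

σ√T = 0.3 × 1.0000 = 0.3000
d₁ = [ln(346/336) + (0.018 + 0.3²/2)·1] / 0.3000 = [0.0293 + 0.0630] / 0.3000 = 0.3078 ⇒ 0.31
N(d₁) = N(0.31) = 0.6217
Δ_call = N(d₁) = 0.6217

0.6217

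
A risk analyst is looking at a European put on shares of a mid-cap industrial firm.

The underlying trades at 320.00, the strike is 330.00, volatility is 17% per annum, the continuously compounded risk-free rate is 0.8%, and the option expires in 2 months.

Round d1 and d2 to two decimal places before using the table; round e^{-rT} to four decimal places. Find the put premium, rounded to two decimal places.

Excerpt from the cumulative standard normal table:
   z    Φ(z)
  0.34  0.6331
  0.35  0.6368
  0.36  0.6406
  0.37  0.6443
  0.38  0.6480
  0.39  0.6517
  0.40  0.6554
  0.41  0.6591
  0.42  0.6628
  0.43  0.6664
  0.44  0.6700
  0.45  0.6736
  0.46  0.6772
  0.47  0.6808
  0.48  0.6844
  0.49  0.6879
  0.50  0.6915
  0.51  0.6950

14.64

T = 0.1667;  σ√T = 0.0694
ln(S/K) + (r + σ²/2)T = ln(320/330) + (0.008 + 0.17²/2)·0.1667 = -0.0308 + 0.0037 = -0.0270
d₁ = -0.0270 / 0.0694 = -0.3895 → -0.39
d₂ = d₁ − σ√T = -0.3895 − 0.0694 = -0.4589 → -0.46
e^(−rT) = e^(−0.008·0.1667) = 0.9987
N(−d₂) = N(0.46) = 0.6772;  N(−d₁) = N(0.39) = 0.6517
P = 330·0.9987·0.6772 − 320·0.6517 = 223.1855 − 208.5440 = 14.6415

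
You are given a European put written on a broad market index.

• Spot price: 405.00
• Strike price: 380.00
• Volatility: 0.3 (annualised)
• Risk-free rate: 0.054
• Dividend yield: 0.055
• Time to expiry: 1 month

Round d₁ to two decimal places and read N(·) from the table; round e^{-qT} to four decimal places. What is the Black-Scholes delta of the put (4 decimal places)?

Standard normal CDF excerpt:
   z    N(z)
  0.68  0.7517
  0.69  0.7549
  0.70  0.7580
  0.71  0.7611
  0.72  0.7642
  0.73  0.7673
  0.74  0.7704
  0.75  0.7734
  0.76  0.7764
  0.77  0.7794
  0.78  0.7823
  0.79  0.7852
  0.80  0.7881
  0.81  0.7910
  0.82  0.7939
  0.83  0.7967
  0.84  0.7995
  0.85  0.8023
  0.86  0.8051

σ√T = 0.3 × 0.2887 = 0.0866
ln(S/K) + (r − q + σ²/2)T = ln(405/380) + (0.054 − 0.055 + 0.3²/2)·0.08333 = 0.0637 + 0.0037 = 0.0674
d₁ = 0.0674 / 0.0866 = 0.7781 which rounds to 0.78
N(d₁) = N(0.78) = 0.7823
Δ_put = exp(−qT)·(N(d₁) − 1) = 0.9954·(0.7823 − 1) = -0.2167

-0.2167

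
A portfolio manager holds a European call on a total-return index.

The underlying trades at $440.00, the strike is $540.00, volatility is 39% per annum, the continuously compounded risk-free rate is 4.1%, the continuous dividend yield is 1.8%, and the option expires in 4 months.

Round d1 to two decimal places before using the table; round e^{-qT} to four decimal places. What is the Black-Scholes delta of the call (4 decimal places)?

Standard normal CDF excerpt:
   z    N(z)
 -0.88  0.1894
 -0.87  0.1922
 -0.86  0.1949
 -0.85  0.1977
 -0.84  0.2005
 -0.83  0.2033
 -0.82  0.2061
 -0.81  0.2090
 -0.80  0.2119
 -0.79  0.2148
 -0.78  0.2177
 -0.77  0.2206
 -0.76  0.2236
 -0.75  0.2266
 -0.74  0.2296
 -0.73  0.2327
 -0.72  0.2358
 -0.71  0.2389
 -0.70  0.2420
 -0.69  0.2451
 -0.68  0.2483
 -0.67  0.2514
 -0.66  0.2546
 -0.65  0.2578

0.2223

σ√T = 0.39·√0.3333 = 0.2252
d₁ = [ln(440/540) + (0.041 − 0.018 + 0.39²/2)·0.3333] / 0.2252 = [-0.2048 + 0.0330] / 0.2252 = -0.7629 ≈ -0.76
N(d₁) = N(-0.76) = 0.2236
Δ_call = exp(−qT)·N(d₁) = 0.9940·0.2236 = 0.2223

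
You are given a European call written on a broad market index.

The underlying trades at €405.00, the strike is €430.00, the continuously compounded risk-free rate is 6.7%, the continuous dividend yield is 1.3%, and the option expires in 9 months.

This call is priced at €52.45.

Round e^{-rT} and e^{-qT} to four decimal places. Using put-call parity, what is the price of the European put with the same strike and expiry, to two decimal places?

€60.31

exp(−qT) = exp(−0.013·0.75) = 0.9903;  exp(−rT) = exp(−0.067·0.75) = 0.9510
Put-call parity: C − P = S·e^(−qT) − K·e^(−rT) = 405·0.9903 − 430·0.9510 = 401.0715 − 408.9300 = -7.8585
P = C − (C − P) = 52.45 − (-7.8585) = 60.3085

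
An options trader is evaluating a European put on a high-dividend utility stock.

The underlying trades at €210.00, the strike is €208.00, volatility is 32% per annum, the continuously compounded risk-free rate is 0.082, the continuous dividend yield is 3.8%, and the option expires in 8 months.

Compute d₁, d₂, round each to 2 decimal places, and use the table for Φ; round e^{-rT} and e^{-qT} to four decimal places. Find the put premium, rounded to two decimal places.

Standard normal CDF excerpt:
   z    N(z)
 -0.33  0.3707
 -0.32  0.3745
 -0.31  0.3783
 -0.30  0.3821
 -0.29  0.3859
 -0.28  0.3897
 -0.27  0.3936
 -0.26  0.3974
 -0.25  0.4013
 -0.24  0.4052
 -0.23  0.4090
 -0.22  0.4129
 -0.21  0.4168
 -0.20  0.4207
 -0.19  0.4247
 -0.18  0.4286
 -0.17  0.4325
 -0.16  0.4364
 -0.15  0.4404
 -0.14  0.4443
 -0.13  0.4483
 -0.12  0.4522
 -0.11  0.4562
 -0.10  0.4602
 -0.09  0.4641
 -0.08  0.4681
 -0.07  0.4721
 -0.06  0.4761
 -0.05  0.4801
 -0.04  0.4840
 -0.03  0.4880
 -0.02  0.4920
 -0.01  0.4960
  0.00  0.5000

€17.10

σ√T = 0.32·√0.6667 = 0.2613
d₁ = [ln(210/208) + (0.082 − 0.038 + ½·0.32²)·0.6667] / (σ√T) = (0.0096 + 0.0635) / 0.2613 = 0.2795 ⇒ 0.28
d₂ = 0.2795 − 0.2613 = 0.0183 ⇒ 0.02
exp(−qT) = exp(−0.038·0.6667) = 0.9750;  exp(−rT) = exp(−0.082·0.6667) = 0.9468
P = 208·0.9468·N(-0.02) − 210·0.9750·N(-0.28) = 208·0.9468·0.4920 − 210·0.9750·0.3897 = 96.8917 − 79.7911 = 17.1006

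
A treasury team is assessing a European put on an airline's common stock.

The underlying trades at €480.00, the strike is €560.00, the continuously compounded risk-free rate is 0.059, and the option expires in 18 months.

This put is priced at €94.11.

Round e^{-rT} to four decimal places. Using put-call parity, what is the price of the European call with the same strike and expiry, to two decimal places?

€61.54

e^(−rT) = e^(−0.059·1.5) = 0.9153
Put-call parity: C − P = S − K·e^(−rT) = 480 − 560·0.9153 = 480 − 512.5680 = -32.5680
C = P + (C − P) = 94.11 + (-32.5680) = 61.5420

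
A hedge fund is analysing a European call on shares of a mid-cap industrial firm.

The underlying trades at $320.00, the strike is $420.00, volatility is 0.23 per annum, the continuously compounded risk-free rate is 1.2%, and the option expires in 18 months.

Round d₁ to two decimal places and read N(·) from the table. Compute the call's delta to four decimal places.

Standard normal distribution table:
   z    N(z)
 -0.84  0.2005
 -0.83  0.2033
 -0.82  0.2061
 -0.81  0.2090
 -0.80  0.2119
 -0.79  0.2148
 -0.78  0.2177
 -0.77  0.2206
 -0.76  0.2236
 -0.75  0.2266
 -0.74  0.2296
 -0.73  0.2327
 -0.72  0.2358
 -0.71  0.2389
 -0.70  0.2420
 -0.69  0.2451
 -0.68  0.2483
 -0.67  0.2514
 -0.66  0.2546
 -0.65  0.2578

0.2236

T = 1.5;  σ√T = 0.2817
d₁ = [ln(320/420) + (0.012 + 0.23²/2)·1.5] / 0.2817 = [-0.2719 + 0.0577] / 0.2817 = -0.7606 ≈ -0.76
N(d₁) = N(-0.76) = 0.2236
Δ_call = N(d₁) = 0.2236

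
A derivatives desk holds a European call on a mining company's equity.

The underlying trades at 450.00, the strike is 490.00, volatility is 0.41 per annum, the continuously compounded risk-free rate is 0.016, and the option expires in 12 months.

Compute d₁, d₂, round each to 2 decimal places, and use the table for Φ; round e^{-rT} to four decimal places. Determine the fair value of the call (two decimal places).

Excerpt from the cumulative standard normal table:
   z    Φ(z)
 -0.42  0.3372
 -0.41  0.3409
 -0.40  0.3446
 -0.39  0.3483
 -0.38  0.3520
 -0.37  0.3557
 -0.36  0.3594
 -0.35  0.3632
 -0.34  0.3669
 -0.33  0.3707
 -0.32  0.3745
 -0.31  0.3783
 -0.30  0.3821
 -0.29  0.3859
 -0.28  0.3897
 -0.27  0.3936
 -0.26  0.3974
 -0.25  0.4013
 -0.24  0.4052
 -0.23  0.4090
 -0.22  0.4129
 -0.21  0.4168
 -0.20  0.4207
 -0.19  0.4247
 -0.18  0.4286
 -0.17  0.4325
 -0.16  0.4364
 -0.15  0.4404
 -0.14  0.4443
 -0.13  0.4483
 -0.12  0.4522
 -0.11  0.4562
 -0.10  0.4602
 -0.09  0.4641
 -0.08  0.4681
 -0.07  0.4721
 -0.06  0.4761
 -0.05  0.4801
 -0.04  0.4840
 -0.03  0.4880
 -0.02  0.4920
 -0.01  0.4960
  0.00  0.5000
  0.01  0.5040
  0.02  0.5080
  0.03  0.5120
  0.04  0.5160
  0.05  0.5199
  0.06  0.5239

60.68

σ√T = 0.41·√1 = 0.4100
d₁ = [ln(450/490) + (0.016 + 0.41²/2)·1] / 0.4100 = [-0.0852 + 0.1000] / 0.4100 = 0.0363 ⇒ 0.04
d₂ = d₁ − σ√T = 0.0363 − 0.4100 = -0.3737 ⇒ -0.37
exp(−rT) = exp(−0.016·1) = 0.9841
N(d₁) = N(0.04) = 0.5160;  N(d₂) = N(-0.37) = 0.3557
C = 450·0.5160 − 490·0.9841·0.3557 = 232.2000 − 171.5217 = 60.6783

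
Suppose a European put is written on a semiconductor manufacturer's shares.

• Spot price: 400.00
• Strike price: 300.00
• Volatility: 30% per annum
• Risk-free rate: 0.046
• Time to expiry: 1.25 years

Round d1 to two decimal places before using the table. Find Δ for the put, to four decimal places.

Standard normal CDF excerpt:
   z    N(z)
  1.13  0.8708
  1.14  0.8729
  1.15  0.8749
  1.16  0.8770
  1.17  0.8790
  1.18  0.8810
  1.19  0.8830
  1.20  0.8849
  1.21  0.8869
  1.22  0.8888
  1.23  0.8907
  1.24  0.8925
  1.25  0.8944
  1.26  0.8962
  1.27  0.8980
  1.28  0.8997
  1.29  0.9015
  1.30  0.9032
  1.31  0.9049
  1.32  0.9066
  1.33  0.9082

-0.1151

σ√T = 0.3·√1.25 = 0.3354
d₁ = [ln(400/300) + (0.046 + 0.3²/2)·1.25] / 0.3354 = [0.2877 + 0.1137] / 0.3354 = 1.1968 ≈ 1.20
N(d₁) = N(1.20) = 0.8849
Δ_put = N(d₁) − 1 = 0.8849 − 1 = -0.1151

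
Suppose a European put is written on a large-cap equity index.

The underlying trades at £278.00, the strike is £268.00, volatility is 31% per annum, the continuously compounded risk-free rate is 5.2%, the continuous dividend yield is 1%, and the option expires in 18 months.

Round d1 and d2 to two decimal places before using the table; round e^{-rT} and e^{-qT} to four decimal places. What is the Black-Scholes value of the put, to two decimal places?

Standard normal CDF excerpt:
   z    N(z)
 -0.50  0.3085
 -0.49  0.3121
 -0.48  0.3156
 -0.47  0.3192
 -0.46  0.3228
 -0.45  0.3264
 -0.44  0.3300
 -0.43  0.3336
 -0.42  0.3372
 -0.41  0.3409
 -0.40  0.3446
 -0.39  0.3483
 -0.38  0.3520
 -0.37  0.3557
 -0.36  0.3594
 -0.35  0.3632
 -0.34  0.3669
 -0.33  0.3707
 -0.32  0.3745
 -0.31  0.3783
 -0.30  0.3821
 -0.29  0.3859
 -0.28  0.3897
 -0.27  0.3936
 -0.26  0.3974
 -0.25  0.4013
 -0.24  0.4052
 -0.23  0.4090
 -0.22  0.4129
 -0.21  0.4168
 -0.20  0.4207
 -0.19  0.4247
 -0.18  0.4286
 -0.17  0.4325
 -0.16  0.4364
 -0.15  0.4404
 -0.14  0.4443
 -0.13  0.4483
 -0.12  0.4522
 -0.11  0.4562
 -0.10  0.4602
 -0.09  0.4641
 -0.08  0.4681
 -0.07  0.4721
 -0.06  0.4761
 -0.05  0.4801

σ√T = 0.31 × 1.2247 = 0.3797
d₁ = [ln(278/268) + (0.052 − 0.01 + ½·0.31²)·1.5] / (σ√T) = (0.0366 + 0.1351) / 0.3797 = 0.4523 which rounds to 0.45
d₂ = 0.4523 − 0.3797 = 0.0726 which rounds to 0.07
exp(−qT) = exp(−0.01·1.5) = 0.9851;  exp(−rT) = exp(−0.052·1.5) = 0.9250
P = 268·0.9250·N(-0.07) − 278·0.9851·N(-0.45) = 268·0.9250·0.4721 − 278·0.9851·0.3264 = 117.0336 − 89.3872 = 27.6464

£27.65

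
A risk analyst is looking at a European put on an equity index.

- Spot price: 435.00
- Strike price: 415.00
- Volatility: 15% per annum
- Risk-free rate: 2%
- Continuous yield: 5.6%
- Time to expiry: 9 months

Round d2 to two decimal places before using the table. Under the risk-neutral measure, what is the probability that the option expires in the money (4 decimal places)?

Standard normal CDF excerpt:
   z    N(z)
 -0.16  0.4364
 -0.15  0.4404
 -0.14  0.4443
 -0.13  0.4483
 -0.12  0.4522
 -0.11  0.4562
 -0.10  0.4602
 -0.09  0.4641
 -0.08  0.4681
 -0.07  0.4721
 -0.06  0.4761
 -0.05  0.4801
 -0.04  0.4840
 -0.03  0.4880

0.4641

T = 0.75;  σ√T = 0.1299
d₁ = [ln(435/415) + (0.02 − 0.056 + ½·0.15²)·0.75] / (σ√T) = (0.0471 − 0.0186) / 0.1299 = 0.2194 which rounds to 0.22
d₂ = 0.2194 − 0.1299 = 0.0895 which rounds to 0.09
Pr(exercise) under Q = N(−d₂) = N(-0.09) = 0.4641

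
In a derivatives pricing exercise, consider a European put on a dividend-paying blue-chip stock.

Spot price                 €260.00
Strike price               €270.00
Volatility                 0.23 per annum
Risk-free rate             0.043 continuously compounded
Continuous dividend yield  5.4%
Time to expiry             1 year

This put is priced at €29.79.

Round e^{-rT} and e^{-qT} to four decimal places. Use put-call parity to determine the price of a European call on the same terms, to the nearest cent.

exp(−qT) = exp(−0.054·1) = 0.9474;  exp(−rT) = exp(−0.043·1) = 0.9579
Put-call parity: C − P = S·e^(−qT) − K·e^(−rT) = 260·0.9474 − 270·0.9579 = 246.3240 − 258.6330 = -12.3090
C = P + (C − P) = 29.79 + (-12.3090) = 17.4810

€17.48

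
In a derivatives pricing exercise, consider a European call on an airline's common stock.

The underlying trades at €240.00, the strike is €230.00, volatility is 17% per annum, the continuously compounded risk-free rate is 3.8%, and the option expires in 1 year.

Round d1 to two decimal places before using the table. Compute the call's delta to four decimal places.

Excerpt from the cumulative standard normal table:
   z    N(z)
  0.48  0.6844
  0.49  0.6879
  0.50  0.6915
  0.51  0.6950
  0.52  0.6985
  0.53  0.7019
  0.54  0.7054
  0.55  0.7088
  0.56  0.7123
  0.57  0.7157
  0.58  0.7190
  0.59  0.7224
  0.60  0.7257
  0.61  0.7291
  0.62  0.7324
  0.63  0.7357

0.7123

σ√T = 0.17 × 1.0000 = 0.1700
d₁ = [ln(240/230) + (0.038 + 0.17²/2)·1] / 0.1700 = [0.0426 + 0.0525] / 0.1700 = 0.5589 → 0.56
N(d₁) = N(0.56) = 0.7123
Δ_call = N(d₁) = 0.7123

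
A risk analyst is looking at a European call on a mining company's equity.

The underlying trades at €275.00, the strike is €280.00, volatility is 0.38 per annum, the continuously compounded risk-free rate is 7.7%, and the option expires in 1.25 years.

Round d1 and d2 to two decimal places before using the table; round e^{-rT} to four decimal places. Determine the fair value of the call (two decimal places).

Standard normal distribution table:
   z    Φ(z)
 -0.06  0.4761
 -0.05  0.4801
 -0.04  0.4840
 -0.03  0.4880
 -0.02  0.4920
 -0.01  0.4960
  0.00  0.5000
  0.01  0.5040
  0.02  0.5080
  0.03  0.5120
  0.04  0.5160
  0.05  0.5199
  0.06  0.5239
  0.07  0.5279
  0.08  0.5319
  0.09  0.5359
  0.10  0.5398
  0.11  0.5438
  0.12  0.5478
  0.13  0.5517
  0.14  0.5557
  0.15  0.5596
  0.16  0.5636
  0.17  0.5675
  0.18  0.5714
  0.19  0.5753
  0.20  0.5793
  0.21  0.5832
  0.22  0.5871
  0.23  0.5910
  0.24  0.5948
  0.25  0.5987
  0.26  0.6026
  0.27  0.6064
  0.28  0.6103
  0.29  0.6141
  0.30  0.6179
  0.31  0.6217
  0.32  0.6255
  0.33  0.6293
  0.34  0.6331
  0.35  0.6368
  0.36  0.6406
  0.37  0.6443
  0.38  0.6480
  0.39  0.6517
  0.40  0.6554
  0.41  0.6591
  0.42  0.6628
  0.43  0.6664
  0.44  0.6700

€56.14

T = 1.25;  σ√T = 0.4249
d₁ = [ln(275/280) + (0.077 + ½·0.38²)·1.25] / (σ√T) = (-0.0180 + 0.1865) / 0.4249 = 0.3966 → 0.40
d₂ = 0.3966 − 0.4249 = -0.0283 → -0.03
exp(−rT) = exp(−0.077·1.25) = 0.9082
N(d₁) = N(0.40) = 0.6554;  N(d₂) = N(-0.03) = 0.4880
C = 275·0.6554 − 280·0.9082·0.4880 = 180.2350 − 124.0964 = 56.1386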